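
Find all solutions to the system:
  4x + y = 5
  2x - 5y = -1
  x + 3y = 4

no solution

Row-reduce:
R1 ← R1 / (4).
R2 ← R2 − 2·R1.
R3 ← R3 − 1·R1.
R2 ← R2 / (-11/2).
R1 ← R1 − 1/4·R2.
R3 ← R3 − 11/4·R2.
Row 3 reduces to 0 = 1, a contradiction. The system is inconsistent.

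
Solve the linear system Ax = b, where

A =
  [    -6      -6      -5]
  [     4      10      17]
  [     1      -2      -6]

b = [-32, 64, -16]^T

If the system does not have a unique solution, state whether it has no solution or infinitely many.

Row-reduce:
R1 ← R1 / (-6).
R2 ← R2 − 4·R1.
R3 ← R3 − 1·R1.
R2 ← R2 / (6).
R1 ← R1 − 1·R2.
R3 ← R3 + 3·R2.
Rank is 2 with 3 unknowns, leaving x_3 free.

infinitely many solutions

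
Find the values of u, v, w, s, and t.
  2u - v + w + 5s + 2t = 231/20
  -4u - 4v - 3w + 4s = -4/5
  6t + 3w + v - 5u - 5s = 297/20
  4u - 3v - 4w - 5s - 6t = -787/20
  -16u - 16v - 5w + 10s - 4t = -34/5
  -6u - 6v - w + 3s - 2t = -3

u = -6/5, v = 7/4, w = 11/5, s = 2, t = 7/4

Row-reduce the augmented matrix:
R1 ← R1 / (2).
R2 ← R2 + 4·R1.
R3 ← R3 + 5·R1.
R4 ← R4 − 4·R1.
R5 ← R5 + 16·R1.
R6 ← R6 + 6·R1.
R2 ← R2 / (-6).
R1 ← R1 + 1/2·R2.
R3 ← R3 + 3/2·R2.
R4 ← R4 + 1·R2.
R5 ← R5 + 24·R2.
R6 ← R6 + 9·R2.
R3 ← R3 / (23/4).
R1 ← R1 − 7/12·R3.
R2 ← R2 − 1/6·R3.
R4 ← R4 + 35/6·R3.
R5 ← R5 − 7·R3.
R6 ← R6 − 7/2·R3.
R4 ← R4 / (-916/69).
R1 ← R1 − 64/69·R4.
R2 ← R2 + 169/69·R4.
R3 ← R3 − 16/23·R4.
R5 ← R5 + 250/23·R4.
R6 ← R6 + 125/23·R4.
R5 ← R5 / (-3606/229).
R1 ← R1 + 88/229·R5.
R2 ← R2 + 197/229·R5.
R3 ← R3 − 392/229·R5.
R4 ← R4 − 9/229·R5.
R6 ← R6 + 1803/229·R5.
R6 reduces to 0 = 0, so the extra equation is consistent.
Reading off the reduced rows gives u = -6/5, v = 7/4, w = 11/5, s = 2, t = 7/4.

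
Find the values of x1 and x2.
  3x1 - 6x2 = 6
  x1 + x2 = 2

Row-reduce the augmented matrix:
R1 ← R1 / (3).
R2 ← R2 − 1·R1.
R2 ← R2 / (3).
R1 ← R1 + 2·R2.
Reading off the reduced rows gives x1 = 2, x2 = 0.

x1 = 2, x2 = 0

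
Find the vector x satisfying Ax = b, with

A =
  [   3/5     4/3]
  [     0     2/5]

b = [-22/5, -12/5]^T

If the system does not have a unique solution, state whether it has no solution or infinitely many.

Row-reduce the augmented matrix:
R1 ← R1 / (3/5).
R2 ← R2 / (2/5).
R1 ← R1 − 20/9·R2.
Reading off the reduced rows gives x_1 = 6, x_2 = -6.

x_1 = 6, x_2 = -6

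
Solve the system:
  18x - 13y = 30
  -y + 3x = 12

x = 6, y = 6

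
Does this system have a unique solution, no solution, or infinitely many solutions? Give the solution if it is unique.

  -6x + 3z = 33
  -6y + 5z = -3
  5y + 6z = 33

x = -4, y = 3, z = 3

Row-reduce the augmented matrix:
R1 ← R1 / (-6).
R2 ← R2 / (-6).
R3 ← R3 − 5·R2.
R3 ← R3 / (61/6).
R1 ← R1 + 1/2·R3.
R2 ← R2 + 5/6·R3.
Reading off the reduced rows gives x = -4, y = 3, z = 3.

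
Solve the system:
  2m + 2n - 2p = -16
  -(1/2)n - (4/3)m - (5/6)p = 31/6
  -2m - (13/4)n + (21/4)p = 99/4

Row-reduce:
R1 ← R1 / (2).
R2 ← R2 + 4/3·R1.
R3 ← R3 + 2·R1.
R2 ← R2 / (5/6).
R1 ← R1 − 1·R2.
R3 ← R3 + 5/4·R2.
Row 3 reduces to 0 = 1/2, a contradiction. The system is inconsistent.

no solution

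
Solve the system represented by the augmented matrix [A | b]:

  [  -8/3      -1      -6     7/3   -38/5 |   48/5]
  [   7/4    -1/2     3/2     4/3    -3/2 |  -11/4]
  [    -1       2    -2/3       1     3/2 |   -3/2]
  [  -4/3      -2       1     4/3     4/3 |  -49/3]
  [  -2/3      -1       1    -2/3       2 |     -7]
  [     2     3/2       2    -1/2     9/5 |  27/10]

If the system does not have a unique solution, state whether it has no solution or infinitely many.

Row-reduce:
R1 ← R1 / (-8/3).
R2 ← R2 − 7/4·R1.
R3 ← R3 + 1·R1.
R4 ← R4 + 4/3·R1.
R5 ← R5 + 2/3·R1.
R6 ← R6 − 2·R1.
R2 ← R2 / (-37/32).
R1 ← R1 − 3/8·R2.
R3 ← R3 − 19/8·R2.
R4 ← R4 + 3/2·R2.
R5 ← R5 + 3/4·R2.
R6 ← R6 − 3/4·R2.
R3 ← R3 / (-380/111).
R1 ← R1 − 54/37·R3.
R2 ← R2 − 78/37·R3.
R4 ← R4 − 265/37·R3.
R5 ← R5 − 151/37·R3.
R6 ← R6 + 151/37·R3.
R4 ← R4 / (2057/228).
R1 ← R1 − 497/190·R4.
R2 ← R2 − 697/570·R4.
R3 ← R3 + 667/380·R4.
R5 ← R5 − 1541/380·R4.
R6 ← R6 + 1541/380·R4.
R5 ← R5 / (-24857/102850).
R1 ← R1 + 80459/51425·R5.
R2 ← R2 − 14381/18150·R5.
R3 ← R3 − 82517/51425·R5.
R4 ← R4 + 11921/20570·R5.
R6 ← R6 − 24857/102850·R5.
Row 6 reduces to 0 = 1/2, a contradiction. The system is inconsistent.

no solution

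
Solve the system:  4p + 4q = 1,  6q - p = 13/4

p = -1/4, q = 1/2

Row-reduce the augmented matrix:
R1 ← R1 / (4).
R2 ← R2 + 1·R1.
R2 ← R2 / (7).
R1 ← R1 − 1·R2.
Reading off the reduced rows gives p = -1/4, q = 1/2.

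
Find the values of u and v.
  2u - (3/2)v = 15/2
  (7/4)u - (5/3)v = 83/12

Row-reduce the augmented matrix:
R1 ← R1 / (2).
R2 ← R2 − 7/4·R1.
R2 ← R2 / (-17/48).
R1 ← R1 + 3/4·R2.
Reading off the reduced rows gives u = 3, v = -1.

u = 3, v = -1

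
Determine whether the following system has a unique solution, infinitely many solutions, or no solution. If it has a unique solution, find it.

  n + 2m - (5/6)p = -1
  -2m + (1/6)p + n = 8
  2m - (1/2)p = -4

no solution

Row-reduce:
R1 ← R1 / (2).
R2 ← R2 + 2·R1.
R3 ← R3 − 2·R1.
R2 ← R2 / (2).
R1 ← R1 − 1/2·R2.
R3 ← R3 + 1·R2.
Row 3 reduces to 0 = 1/2, a contradiction. The system is inconsistent.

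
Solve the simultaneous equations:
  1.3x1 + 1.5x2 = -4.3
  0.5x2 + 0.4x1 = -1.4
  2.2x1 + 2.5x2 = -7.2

Row-reduce the augmented matrix:
R1 ← R1 / (13/10).
R2 ← R2 − 2/5·R1.
R3 ← R3 − 11/5·R1.
R2 ← R2 / (1/26).
R1 ← R1 − 15/13·R2.
R3 ← R3 + 1/26·R2.
R3 reduces to 0 = 0, so the extra equation is consistent.
Reading off the reduced rows gives x1 = -1, x2 = -2.

x1 = -1, x2 = -2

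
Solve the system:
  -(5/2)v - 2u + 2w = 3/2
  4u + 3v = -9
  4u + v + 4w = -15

infinitely many solutions

Row-reduce:
R1 ← R1 / (-2).
R2 ← R2 − 4·R1.
R3 ← R3 − 4·R1.
R2 ← R2 / (-2).
R1 ← R1 − 5/4·R2.
R3 ← R3 + 4·R2.
Rank is 2 with 3 unknowns, leaving w free.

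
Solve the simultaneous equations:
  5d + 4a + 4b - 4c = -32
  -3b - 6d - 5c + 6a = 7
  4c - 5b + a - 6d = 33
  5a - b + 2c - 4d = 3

a = -1, b = -6, c = 1, d = 0

Row-reduce the augmented matrix:
R1 ← R1 / (4).
R2 ← R2 − 6·R1.
R3 ← R3 − 1·R1.
R4 ← R4 − 5·R1.
R2 ← R2 / (-9).
R1 ← R1 − 1·R2.
R3 ← R3 + 6·R2.
R4 ← R4 + 6·R2.
R3 ← R3 / (13/3).
R1 ← R1 + 8/9·R3.
R2 ← R2 + 1/9·R3.
R4 ← R4 − 19/3·R3.
R4 ← R4 / (-99/26).
R1 ← R1 − 17/156·R4.
R2 ← R2 − 241/156·R4.
R3 ← R3 − 21/52·R4.
Reading off the reduced rows gives a = -1, b = -6, c = 1, d = 0.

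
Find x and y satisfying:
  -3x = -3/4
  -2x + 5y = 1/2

x = 1/4, y = 1/5

Row-reduce the augmented matrix:
R1 ← R1 / (-3).
R2 ← R2 + 2·R1.
R2 ← R2 / (5).
Reading off the reduced rows gives x = 1/4, y = 1/5.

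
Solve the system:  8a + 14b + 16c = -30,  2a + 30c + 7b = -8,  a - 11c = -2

no solution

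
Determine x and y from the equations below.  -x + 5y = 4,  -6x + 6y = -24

x = 6, y = 2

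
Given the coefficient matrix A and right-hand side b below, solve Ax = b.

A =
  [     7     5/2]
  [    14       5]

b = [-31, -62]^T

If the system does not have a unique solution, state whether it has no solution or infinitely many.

infinitely many solutions

Row-reduce:
R1 ← R1 / (7).
R2 ← R2 − 14·R1.
Rank is 1 with 2 unknowns, leaving x_2 free.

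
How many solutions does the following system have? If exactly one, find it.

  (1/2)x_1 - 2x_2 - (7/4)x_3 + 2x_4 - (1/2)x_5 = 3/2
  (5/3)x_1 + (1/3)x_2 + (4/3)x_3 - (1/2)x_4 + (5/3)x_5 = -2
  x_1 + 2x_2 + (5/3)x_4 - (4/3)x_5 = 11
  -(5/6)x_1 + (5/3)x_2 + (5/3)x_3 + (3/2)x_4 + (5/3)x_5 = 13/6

infinitely many solutions

Row-reduce:
R1 ← R1 / (1/2).
R2 ← R2 − 5/3·R1.
R3 ← R3 − 1·R1.
R4 ← R4 + 5/6·R1.
R2 ← R2 / (7).
R1 ← R1 + 4·R2.
R3 ← R3 − 6·R2.
R4 ← R4 + 5/3·R2.
R3 ← R3 / (-37/14).
R1 ← R1 − 25/42·R3.
R2 ← R2 − 43/42·R3.
R4 ← R4 − 115/252·R3.
R4 ← R4 / (3781/999).
R1 ← R1 − 254/333·R4.
R2 ← R2 − 301/666·R4.
R3 ← R3 + 160/111·R4.
Rank is 4 with 5 unknowns, leaving x_5 free.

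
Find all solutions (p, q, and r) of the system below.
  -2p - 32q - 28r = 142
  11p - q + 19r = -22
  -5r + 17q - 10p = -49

infinitely many solutions

Row-reduce:
R1 ← R1 / (-2).
R2 ← R2 − 11·R1.
R3 ← R3 + 10·R1.
R2 ← R2 / (-177).
R1 ← R1 − 16·R2.
R3 ← R3 − 177·R2.
Rank is 2 with 3 unknowns, leaving r free.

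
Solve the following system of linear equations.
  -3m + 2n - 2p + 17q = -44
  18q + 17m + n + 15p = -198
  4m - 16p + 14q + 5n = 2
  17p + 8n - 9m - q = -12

Row-reduce the augmented matrix:
R1 ← R1 / (-3).
R2 ← R2 − 17·R1.
R3 ← R3 − 4·R1.
R4 ← R4 + 9·R1.
R2 ← R2 / (37/3).
R1 ← R1 + 2/3·R2.
R3 ← R3 − 23/3·R2.
R4 ← R4 − 2·R2.
R3 ← R3 / (-775/37).
R1 ← R1 − 32/37·R3.
R2 ← R2 − 11/37·R3.
R4 ← R4 − 829/37·R3.
R4 ← R4 / (-83191/775).
R1 ← R1 + 703/775·R4.
R2 ← R2 − 6806/775·R4.
R3 ← R3 − 1273/775·R4.
Reading off the reduced rows gives m = -4, n = 2, p = -4, q = -4.

m = -4, n = 2, p = -4, q = -4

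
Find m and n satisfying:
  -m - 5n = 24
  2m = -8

From equation 1: m = -24 − 5·n.
Substitute into equation 2 and solve: n = -4.
Then m = -4.

m = -4, n = -4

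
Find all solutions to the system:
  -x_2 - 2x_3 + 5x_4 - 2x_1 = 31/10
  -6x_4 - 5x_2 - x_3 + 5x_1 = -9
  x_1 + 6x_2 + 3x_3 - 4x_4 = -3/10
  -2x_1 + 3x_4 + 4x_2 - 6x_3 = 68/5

Row-reduce the augmented matrix:
R1 ← R1 / (-2).
R2 ← R2 − 5·R1.
R3 ← R3 − 1·R1.
R4 ← R4 + 2·R1.
R2 ← R2 / (-15/2).
R1 ← R1 − 1/2·R2.
R3 ← R3 − 11/2·R2.
R4 ← R4 − 5·R2.
R3 ← R3 / (-12/5).
R1 ← R1 − 3/5·R3.
R2 ← R2 − 4/5·R3.
R4 ← R4 + 8·R3.
R4 ← R4 / (-77/9).
R1 ← R1 + 5/4·R4.
R2 ← R2 − 2/9·R4.
R3 ← R3 + 49/36·R4.
Reading off the reduced rows gives x_1 = -14/5, x_2 = 1/2, x_3 = -3/2, x_4 = -1.

x_1 = -14/5, x_2 = 1/2, x_3 = -3/2, x_4 = -1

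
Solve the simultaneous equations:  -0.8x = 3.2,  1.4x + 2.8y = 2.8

Row-reduce the augmented matrix:
R1 ← R1 / (-4/5).
R2 ← R2 − 7/5·R1.
R2 ← R2 / (14/5).
Reading off the reduced rows gives x = -4, y = 3.

x = -4, y = 3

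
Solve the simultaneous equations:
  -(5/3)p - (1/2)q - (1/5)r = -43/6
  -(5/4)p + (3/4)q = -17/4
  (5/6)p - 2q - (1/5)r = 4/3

infinitely many solutions

Row-reduce:
R1 ← R1 / (-5/3).
R2 ← R2 + 5/4·R1.
R3 ← R3 − 5/6·R1.
R2 ← R2 / (9/8).
R1 ← R1 − 3/10·R2.
R3 ← R3 + 9/4·R2.
Rank is 2 with 3 unknowns, leaving r free.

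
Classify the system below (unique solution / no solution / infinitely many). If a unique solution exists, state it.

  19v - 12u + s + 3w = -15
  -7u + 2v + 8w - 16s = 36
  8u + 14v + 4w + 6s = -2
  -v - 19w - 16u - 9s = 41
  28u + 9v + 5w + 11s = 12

no solution

Row-reduce:
R1 ← R1 / (-12).
R2 ← R2 + 7·R1.
R3 ← R3 − 8·R1.
R4 ← R4 + 16·R1.
R5 ← R5 − 28·R1.
R2 ← R2 / (-109/12).
R1 ← R1 + 19/12·R2.
R3 ← R3 − 80/3·R2.
R4 ← R4 + 79/3·R2.
R5 ← R5 − 160/3·R2.
R3 ← R3 / (2654/109).
R1 ← R1 + 146/109·R3.
R2 ← R2 + 75/109·R3.
R4 ← R4 + 4482/109·R3.
R5 ← R5 − 5308/109·R3.
R4 ← R4 / (-44078/1327).
R1 ← R1 − 658/1327·R4.
R2 ← R2 − 847/1327·R4.
R3 ← R3 + 2290/1327·R4.
Row 5 reduces to 0 = 1, a contradiction. The system is inconsistent.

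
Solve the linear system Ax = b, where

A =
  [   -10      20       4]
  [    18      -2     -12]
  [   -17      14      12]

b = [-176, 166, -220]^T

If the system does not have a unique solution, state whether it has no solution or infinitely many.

Row-reduce the augmented matrix:
R1 ← R1 / (-10).
R2 ← R2 − 18·R1.
R3 ← R3 + 17·R1.
R2 ← R2 / (34).
R1 ← R1 + 2·R2.
R3 ← R3 + 20·R2.
R3 ← R3 / (202/85).
R1 ← R1 + 58/85·R3.
R2 ← R2 + 12/85·R3.
Reading off the reduced rows gives x_1 = 6, x_2 = -5, x_3 = -4.

x_1 = 6, x_2 = -5, x_3 = -4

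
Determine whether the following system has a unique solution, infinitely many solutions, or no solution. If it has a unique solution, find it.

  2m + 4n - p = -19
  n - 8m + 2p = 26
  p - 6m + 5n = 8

no solution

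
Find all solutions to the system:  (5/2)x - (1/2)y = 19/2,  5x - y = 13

Row-reduce:
R1 ← R1 / (5/2).
R2 ← R2 − 5·R1.
Row 2 reduces to 0 = -6, a contradiction. The system is inconsistent.

no solution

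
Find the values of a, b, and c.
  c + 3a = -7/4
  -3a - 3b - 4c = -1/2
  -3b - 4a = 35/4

a = -5/4, b = -5/4, c = 2

Row-reduce the augmented matrix:
R1 ← R1 / (3).
R2 ← R2 + 3·R1.
R3 ← R3 + 4·R1.
R2 ← R2 / (-3).
R3 ← R3 + 3·R2.
R3 ← R3 / (13/3).
R1 ← R1 − 1/3·R3.
R2 ← R2 − 1·R3.
Reading off the reduced rows gives a = -5/4, b = -5/4, c = 2.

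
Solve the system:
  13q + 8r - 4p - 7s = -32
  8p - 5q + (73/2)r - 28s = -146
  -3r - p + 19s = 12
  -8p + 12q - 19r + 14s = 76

Row-reduce:
R1 ← R1 / (-4).
R2 ← R2 − 8·R1.
R3 ← R3 + 1·R1.
R4 ← R4 + 8·R1.
R2 ← R2 / (21).
R1 ← R1 + 13/4·R2.
R3 ← R3 + 13/4·R2.
R4 ← R4 + 14·R2.
R3 ← R3 / (25/8).
R1 ← R1 − 49/8·R3.
R2 ← R2 − 5/2·R3.
Rank is 3 with 4 unknowns, leaving s free.

infinitely many solutions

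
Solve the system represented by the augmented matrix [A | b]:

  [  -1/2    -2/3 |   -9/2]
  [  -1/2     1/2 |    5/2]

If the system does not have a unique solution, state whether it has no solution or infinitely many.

Row-reduce the augmented matrix:
R1 ← R1 / (-1/2).
R2 ← R2 + 1/2·R1.
R2 ← R2 / (7/6).
R1 ← R1 − 4/3·R2.
Reading off the reduced rows gives x_1 = 1, x_2 = 6.

x_1 = 1, x_2 = 6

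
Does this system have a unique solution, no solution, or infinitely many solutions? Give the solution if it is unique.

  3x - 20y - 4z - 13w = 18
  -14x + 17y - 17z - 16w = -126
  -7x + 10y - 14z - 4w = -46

Row-reduce:
R1 ← R1 / (3).
R2 ← R2 + 14·R1.
R3 ← R3 + 7·R1.
R2 ← R2 / (-229/3).
R1 ← R1 + 20/3·R2.
R3 ← R3 + 110/3·R2.
R3 ← R3 / (-1420/229).
R1 ← R1 − 408/229·R3.
R2 ← R2 − 107/229·R3.
Rank is 3 with 4 unknowns, leaving w free.

infinitely many solutions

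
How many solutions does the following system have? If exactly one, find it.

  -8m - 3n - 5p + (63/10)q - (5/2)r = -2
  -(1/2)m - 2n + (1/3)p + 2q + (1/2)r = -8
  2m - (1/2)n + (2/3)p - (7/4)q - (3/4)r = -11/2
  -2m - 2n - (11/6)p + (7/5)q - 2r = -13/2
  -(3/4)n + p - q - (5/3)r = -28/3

infinitely many solutions

Row-reduce:
R1 ← R1 / (-8).
R2 ← R2 + 1/2·R1.
R3 ← R3 − 2·R1.
R4 ← R4 + 2·R1.
R2 ← R2 / (-29/16).
R1 ← R1 − 3/8·R2.
R3 ← R3 + 5/4·R2.
R4 ← R4 + 5/4·R2.
R5 ← R5 + 3/4·R2.
R3 ← R3 / (-179/174).
R1 ← R1 − 22/29·R3.
R2 ← R2 + 31/87·R3.
R4 ← R4 + 179/174·R3.
R5 ← R5 − 85/116·R3.
Swap R4 and R5.
R4 ← R4 / (-18461/7160).
R1 ← R1 + 1254/895·R4.
R2 ← R2 + 791/1790·R4.
R3 ← R3 − 1116/895·R4.
Rank is 4 with 5 unknowns, leaving r free.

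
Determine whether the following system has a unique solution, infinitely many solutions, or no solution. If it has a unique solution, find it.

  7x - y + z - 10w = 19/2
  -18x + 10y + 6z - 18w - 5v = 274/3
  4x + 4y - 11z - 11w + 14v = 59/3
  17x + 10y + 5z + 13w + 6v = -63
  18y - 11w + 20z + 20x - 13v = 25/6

Row-reduce the augmented matrix:
R1 ← R1 / (7).
R2 ← R2 + 18·R1.
R3 ← R3 − 4·R1.
R4 ← R4 − 17·R1.
R5 ← R5 − 20·R1.
R2 ← R2 / (52/7).
R1 ← R1 + 1/7·R2.
R3 ← R3 − 32/7·R2.
R4 ← R4 − 87/7·R2.
R5 ← R5 − 146/7·R2.
R3 ← R3 / (-219/13).
R1 ← R1 − 4/13·R3.
R2 ← R2 − 15/13·R3.
R4 ← R4 + 153/13·R3.
R5 ← R5 + 90/13·R3.
R4 ← R4 / (13917/146).
R1 ← R1 + 821/438·R4.
R2 ← R2 + 643/146·R4.
R3 ← R3 + 281/219·R4.
R5 ← R5 − 9594/73·R4.
R5 ← R5 / (-86625/9278).
R1 ← R1 − 1223/4639·R5.
R2 ← R2 − 5651/9278·R5.
R3 ← R3 + 9101/9278·R5.
R4 ← R4 − 237/9278·R5.
Reading off the reduced rows gives x = -2, y = 1, z = -1/2, w = -5/2, v = -2/3.

x = -2, y = 1, z = -1/2, w = -5/2, v = -2/3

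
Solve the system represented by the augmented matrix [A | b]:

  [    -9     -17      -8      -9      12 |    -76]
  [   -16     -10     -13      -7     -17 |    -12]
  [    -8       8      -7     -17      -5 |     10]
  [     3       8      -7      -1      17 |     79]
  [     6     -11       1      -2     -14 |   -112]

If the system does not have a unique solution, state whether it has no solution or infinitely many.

x_1 = -3, x_2 = 6, x_3 = -4, x_4 = 5, x_5 = 1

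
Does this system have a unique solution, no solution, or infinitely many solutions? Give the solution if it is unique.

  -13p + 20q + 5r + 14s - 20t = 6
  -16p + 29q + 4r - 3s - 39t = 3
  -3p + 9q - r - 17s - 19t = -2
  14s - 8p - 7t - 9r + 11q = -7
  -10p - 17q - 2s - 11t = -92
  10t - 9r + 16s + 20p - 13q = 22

no solution

Row-reduce:
R1 ← R1 / (-13).
R2 ← R2 + 16·R1.
R3 ← R3 + 3·R1.
R4 ← R4 + 8·R1.
R5 ← R5 + 10·R1.
R6 ← R6 − 20·R1.
R2 ← R2 / (57/13).
R1 ← R1 + 20/13·R2.
R3 ← R3 − 57/13·R2.
R4 ← R4 + 17/13·R2.
R5 ← R5 + 421/13·R2.
R6 ← R6 − 231/13·R2.
Swap R3 and R4.
R3 ← R3 / (-725/57).
R1 ← R1 + 65/57·R3.
R2 ← R2 + 28/57·R3.
R5 ← R5 + 1126/57·R3.
R6 ← R6 − 141/19·R3.
Swap R4 and R5.
R4 ← R4 / (-116859/725).
R1 ← R1 + 1177/145·R4.
R2 ← R2 + 3327/725·R4.
R3 ← R3 − 37/725·R4.
R6 ← R6 − 86382/725·R4.
Swap R5 and R6.
R5 ← R5 / (-1493563/38953).
R1 ← R1 − 62684/38953·R5.
R2 ← R2 + 14609/38953·R5.
R3 ← R3 + 4392/38953·R5.
R4 ← R4 − 24998/38953·R5.
Row 6 reduces to 0 = 1, a contradiction. The system is inconsistent.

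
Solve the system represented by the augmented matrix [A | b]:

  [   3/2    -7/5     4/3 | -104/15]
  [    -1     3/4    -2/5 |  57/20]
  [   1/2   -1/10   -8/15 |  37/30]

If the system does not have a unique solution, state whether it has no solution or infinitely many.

Row-reduce:
R1 ← R1 / (3/2).
R2 ← R2 + 1·R1.
R3 ← R3 − 1/2·R1.
R2 ← R2 / (-11/60).
R1 ← R1 + 14/15·R2.
R3 ← R3 − 11/30·R2.
Rank is 2 with 3 unknowns, leaving x_3 free.

infinitely many solutions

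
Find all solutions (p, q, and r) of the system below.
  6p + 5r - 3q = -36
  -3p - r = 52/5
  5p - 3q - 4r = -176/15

p = -8/3, q = 8/3, r = -12/5

Row-reduce the augmented matrix:
R1 ← R1 / (6).
R2 ← R2 + 3·R1.
R3 ← R3 − 5·R1.
R2 ← R2 / (-3/2).
R1 ← R1 + 1/2·R2.
R3 ← R3 + 1/2·R2.
R3 ← R3 / (-26/3).
R1 ← R1 − 1/3·R3.
R2 ← R2 + 1·R3.
Reading off the reduced rows gives p = -8/3, q = 8/3, r = -12/5.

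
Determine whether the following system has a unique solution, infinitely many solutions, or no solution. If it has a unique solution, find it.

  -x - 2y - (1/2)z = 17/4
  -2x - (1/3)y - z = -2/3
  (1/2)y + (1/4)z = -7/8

Row-reduce the augmented matrix:
R1 ← R1 / (-1).
R2 ← R2 + 2·R1.
R2 ← R2 / (11/3).
R1 ← R1 − 2·R2.
R3 ← R3 − 1/2·R2.
R3 ← R3 / (1/4).
R1 ← R1 − 1/2·R3.
Reading off the reduced rows gives x = 0, y = -5/2, z = 3/2.

x = 0, y = -5/2, z = 3/2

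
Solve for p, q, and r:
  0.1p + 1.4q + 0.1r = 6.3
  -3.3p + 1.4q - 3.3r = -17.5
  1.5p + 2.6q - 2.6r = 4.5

Row-reduce the augmented matrix:
R1 ← R1 / (1/10).
R2 ← R2 + 33/10·R1.
R3 ← R3 − 3/2·R1.
R2 ← R2 / (238/5).
R1 ← R1 − 14·R2.
R3 ← R3 + 92/5·R2.
R3 ← R3 / (-41/10).
R1 ← R1 − 1·R3.
Reading off the reduced rows gives p = 3, q = 4, r = 4.

p = 3, q = 4, r = 4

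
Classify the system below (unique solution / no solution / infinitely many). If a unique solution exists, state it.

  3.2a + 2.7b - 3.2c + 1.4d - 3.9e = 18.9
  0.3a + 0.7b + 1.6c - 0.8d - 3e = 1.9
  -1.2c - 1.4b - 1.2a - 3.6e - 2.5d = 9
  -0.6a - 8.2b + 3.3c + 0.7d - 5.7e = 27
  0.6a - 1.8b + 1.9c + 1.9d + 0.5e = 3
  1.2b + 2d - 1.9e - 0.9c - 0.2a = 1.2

Row-reduce the augmented matrix:
R1 ← R1 / (16/5).
R2 ← R2 − 3/10·R1.
R3 ← R3 + 6/5·R1.
R4 ← R4 + 3/5·R1.
R5 ← R5 − 3/5·R1.
R6 ← R6 + 1/5·R1.
R2 ← R2 / (143/320).
R1 ← R1 − 27/32·R2.
R3 ← R3 + 31/80·R2.
R4 ← R4 + 1231/160·R2.
R5 ← R5 + 369/160·R2.
R6 ← R6 − 219/160·R2.
R3 ← R3 / (-538/715).
R1 ← R1 + 656/143·R3.
R2 ← R2 − 608/143·R3.
R4 ← R4 − 50639/1430·R3.
R5 ← R5 − 17597/1430·R3.
R6 ← R6 + 1979/286·R3.
R4 ← R4 / (-1571199/10760).
R1 ← R1 − 5154/269·R4.
R2 ← R2 + 4790/269·R4.
R3 ← R3 − 3979/1076·R4.
R5 ← R5 + 523733/10760·R4.
R6 ← R6 − 328483/10760·R4.
Swap R5 and R6.
R5 ← R5 / (-5041212/523733).
R1 ← R1 + 1893993/523733·R5.
R2 ← R2 − 560339/523733·R5.
R3 ← R3 + 6917/22771·R5.
R4 ← R4 − 1425866/523733·R5.
R6 reduces to 0 = 0, so the extra equation is consistent.
Reading off the reduced rows gives a = 4, b = -3, c = -2, d = 0, e = -2.

a = 4, b = -3, c = -2, d = 0, e = -2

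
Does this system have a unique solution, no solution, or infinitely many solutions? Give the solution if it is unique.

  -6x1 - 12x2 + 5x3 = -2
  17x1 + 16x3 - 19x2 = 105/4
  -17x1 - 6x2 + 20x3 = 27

Row-reduce the augmented matrix:
R1 ← R1 / (-6).
R2 ← R2 − 17·R1.
R3 ← R3 + 17·R1.
R2 ← R2 / (-53).
R1 ← R1 − 2·R2.
R3 ← R3 − 28·R2.
R3 ← R3 / (6923/318).
R1 ← R1 − 97/318·R3.
R2 ← R2 + 181/318·R3.
Reading off the reduced rows gives x1 = 1/2, x2 = 3/4, x3 = 2.

x1 = 1/2, x2 = 3/4, x3 = 2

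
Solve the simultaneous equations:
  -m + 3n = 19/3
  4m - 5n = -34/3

From equation 1: m = -19/3 + 3·n.
Substitute into equation 2 and solve: n = 2.
Then m = -1/3.

m = -1/3, n = 2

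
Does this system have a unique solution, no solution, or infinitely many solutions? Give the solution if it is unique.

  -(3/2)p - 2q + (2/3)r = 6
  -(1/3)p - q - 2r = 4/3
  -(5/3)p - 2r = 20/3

p = -4, q = 0, r = 0

Row-reduce the augmented matrix:
R1 ← R1 / (-3/2).
R2 ← R2 + 1/3·R1.
R3 ← R3 + 5/3·R1.
R2 ← R2 / (-5/9).
R1 ← R1 − 4/3·R2.
R3 ← R3 − 20/9·R2.
R3 ← R3 / (-34/3).
R1 ← R1 + 28/5·R3.
R2 ← R2 − 58/15·R3.
Reading off the reduced rows gives p = -4, q = 0, r = 0.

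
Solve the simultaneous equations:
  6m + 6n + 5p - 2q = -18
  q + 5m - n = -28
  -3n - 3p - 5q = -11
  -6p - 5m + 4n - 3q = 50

m = -5, n = 4, p = -2, q = 1

Row-reduce the augmented matrix:
R1 ← R1 / (6).
R2 ← R2 − 5·R1.
R4 ← R4 + 5·R1.
R2 ← R2 / (-6).
R1 ← R1 − 1·R2.
R3 ← R3 + 3·R2.
R4 ← R4 − 9·R2.
R3 ← R3 / (-11/12).
R1 ← R1 − 5/36·R3.
R2 ← R2 − 25/36·R3.
R4 ← R4 + 97/12·R3.
R4 ← R4 / (607/11).
R1 ← R1 + 28/33·R4.
R2 ← R2 + 173/33·R4.
R3 ← R3 − 76/11·R4.
Reading off the reduced rows gives m = -5, n = 4, p = -2, q = 1.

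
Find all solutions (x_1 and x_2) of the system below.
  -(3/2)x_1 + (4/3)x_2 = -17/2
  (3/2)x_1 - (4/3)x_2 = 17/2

infinitely many solutions

Row-reduce:
R1 ← R1 / (-3/2).
R2 ← R2 − 3/2·R1.
Rank is 1 with 2 unknowns, leaving x_2 free.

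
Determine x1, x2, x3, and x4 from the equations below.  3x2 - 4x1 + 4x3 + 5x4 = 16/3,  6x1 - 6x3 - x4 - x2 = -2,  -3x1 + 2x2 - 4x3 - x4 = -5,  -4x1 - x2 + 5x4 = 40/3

Row-reduce the augmented matrix:
R1 ← R1 / (-4).
R2 ← R2 − 6·R1.
R3 ← R3 + 3·R1.
R4 ← R4 + 4·R1.
R2 ← R2 / (7/2).
R1 ← R1 + 3/4·R2.
R3 ← R3 + 1/4·R2.
R4 ← R4 + 4·R2.
R3 ← R3 / (-7).
R1 ← R1 + 1·R3.
R4 ← R4 + 4·R3.
R4 ← R4 / (484/49).
R1 ← R1 − 37/49·R4.
R2 ← R2 − 13/7·R4.
R3 ← R3 − 30/49·R4.
Reading off the reduced rows gives x1 = -1/3, x2 = -2, x3 = 0, x4 = 2.

x1 = -1/3, x2 = -2, x3 = 0, x4 = 2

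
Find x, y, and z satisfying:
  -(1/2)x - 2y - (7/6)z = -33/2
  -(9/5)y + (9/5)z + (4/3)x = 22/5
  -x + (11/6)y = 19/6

x = 6, y = 5, z = 3

Row-reduce the augmented matrix:
R1 ← R1 / (-1/2).
R2 ← R2 − 4/3·R1.
R3 ← R3 + 1·R1.
R2 ← R2 / (-107/15).
R1 ← R1 − 4·R2.
R3 ← R3 − 35/6·R2.
R3 ← R3 / (2429/1926).
R1 ← R1 − 171/107·R3.
R2 ← R2 − 59/321·R3.
Reading off the reduced rows gives x = 6, y = 5, z = 3.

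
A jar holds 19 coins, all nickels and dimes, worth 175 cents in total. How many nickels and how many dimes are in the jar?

Let n = nickels, d = dimes.
  n + d = 19
  5n + 10d = 175
From equation 1: n = 19 − d.
Substitute into equation 2 and solve: d = 16.
Then n = 3.

nickels: 3, dimes: 16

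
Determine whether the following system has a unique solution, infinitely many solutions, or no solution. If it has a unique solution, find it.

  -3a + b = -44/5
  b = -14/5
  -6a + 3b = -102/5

Row-reduce the augmented matrix:
R1 ← R1 / (-3).
R3 ← R3 + 6·R1.
R1 ← R1 + 1/3·R2.
R3 ← R3 − 1·R2.
R3 reduces to 0 = 0, so the extra equation is consistent.
Reading off the reduced rows gives a = 2, b = -14/5.

a = 2, b = -14/5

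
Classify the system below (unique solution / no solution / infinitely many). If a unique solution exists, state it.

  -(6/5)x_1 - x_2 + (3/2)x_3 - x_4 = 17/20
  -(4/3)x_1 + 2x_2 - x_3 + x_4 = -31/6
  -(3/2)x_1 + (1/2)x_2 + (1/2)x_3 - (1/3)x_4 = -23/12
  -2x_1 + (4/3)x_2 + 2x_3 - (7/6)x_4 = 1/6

x_1 = 2, x_2 = 0, x_3 = 3/2, x_4 = -1

Row-reduce the augmented matrix:
R1 ← R1 / (-6/5).
R2 ← R2 + 4/3·R1.
R3 ← R3 + 3/2·R1.
R4 ← R4 + 2·R1.
R2 ← R2 / (28/9).
R1 ← R1 − 5/6·R2.
R3 ← R3 − 7/4·R2.
R4 ← R4 − 3·R2.
R3 ← R3 / (1/8).
R1 ← R1 + 15/28·R3.
R2 ← R2 + 6/7·R3.
R4 ← R4 − 29/14·R3.
R4 ← R4 / (62/21).
R1 ← R1 + 25/28·R4.
R2 ← R2 + 33/28·R4.
R3 ← R3 + 13/6·R4.
Reading off the reduced rows gives x_1 = 2, x_2 = 0, x_3 = 3/2, x_4 = -1.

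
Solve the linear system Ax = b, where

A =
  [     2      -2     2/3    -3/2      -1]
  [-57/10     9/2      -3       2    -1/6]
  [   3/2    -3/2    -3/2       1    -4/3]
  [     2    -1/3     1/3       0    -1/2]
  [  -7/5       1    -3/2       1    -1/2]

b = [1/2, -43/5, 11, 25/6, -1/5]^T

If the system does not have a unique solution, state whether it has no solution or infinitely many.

Row-reduce:
R1 ← R1 / (2).
R2 ← R2 + 57/10·R1.
R3 ← R3 − 3/2·R1.
R4 ← R4 − 2·R1.
R5 ← R5 + 7/5·R1.
R2 ← R2 / (-6/5).
R1 ← R1 + 1·R2.
R4 ← R4 − 5/3·R2.
R5 ← R5 + 2/5·R2.
R3 ← R3 / (-2).
R1 ← R1 − 5/4·R3.
R2 ← R2 − 11/12·R3.
R4 ← R4 + 67/36·R3.
R5 ← R5 + 2/3·R3.
R4 ← R4 / (-2095/576).
R1 ← R1 − 475/192·R4.
R2 ← R2 − 551/192·R4.
R3 ← R3 + 17/16·R4.
Row 5 reduces to 0 = -1, a contradiction. The system is inconsistent.

no solution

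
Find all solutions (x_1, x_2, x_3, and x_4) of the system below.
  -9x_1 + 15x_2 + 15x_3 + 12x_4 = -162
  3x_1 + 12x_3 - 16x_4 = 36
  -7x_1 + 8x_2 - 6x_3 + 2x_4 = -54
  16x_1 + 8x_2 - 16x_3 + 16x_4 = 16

x_1 = 4, x_2 = -4, x_3 = -2, x_4 = -3

Row-reduce the augmented matrix:
R1 ← R1 / (-9).
R2 ← R2 − 3·R1.
R3 ← R3 + 7·R1.
R4 ← R4 − 16·R1.
R2 ← R2 / (5).
R1 ← R1 + 5/3·R2.
R3 ← R3 + 11/3·R2.
R4 ← R4 − 104/3·R2.
R3 ← R3 / (-26/5).
R1 ← R1 − 4·R3.
R2 ← R2 − 17/5·R3.
R4 ← R4 + 536/5·R3.
R4 ← R4 / (17672/39).
R1 ← R1 + 692/39·R4.
R2 ← R2 + 505/39·R4.
R3 ← R3 − 121/39·R4.
Reading off the reduced rows gives x_1 = 4, x_2 = -4, x_3 = -2, x_4 = -3.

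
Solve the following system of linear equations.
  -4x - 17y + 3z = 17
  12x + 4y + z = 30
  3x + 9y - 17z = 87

Row-reduce the augmented matrix:
R1 ← R1 / (-4).
R2 ← R2 − 12·R1.
R3 ← R3 − 3·R1.
R2 ← R2 / (-47).
R1 ← R1 − 17/4·R2.
R3 ← R3 + 15/4·R2.
R3 ← R3 / (-2923/188).
R1 ← R1 − 29/188·R3.
R2 ← R2 + 10/47·R3.
Reading off the reduced rows gives x = 4, y = -3, z = -6.

x = 4, y = -3, z = -6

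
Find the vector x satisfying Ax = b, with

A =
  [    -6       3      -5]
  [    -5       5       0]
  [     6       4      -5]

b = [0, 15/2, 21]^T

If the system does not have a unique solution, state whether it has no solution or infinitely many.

Row-reduce the augmented matrix:
R1 ← R1 / (-6).
R2 ← R2 + 5·R1.
R3 ← R3 − 6·R1.
R2 ← R2 / (5/2).
R1 ← R1 + 1/2·R2.
R3 ← R3 − 7·R2.
R3 ← R3 / (-65/3).
R1 ← R1 − 5/3·R3.
R2 ← R2 − 5/3·R3.
Reading off the reduced rows gives x_1 = 3/2, x_2 = 3, x_3 = 0.

x_1 = 3/2, x_2 = 3, x_3 = 0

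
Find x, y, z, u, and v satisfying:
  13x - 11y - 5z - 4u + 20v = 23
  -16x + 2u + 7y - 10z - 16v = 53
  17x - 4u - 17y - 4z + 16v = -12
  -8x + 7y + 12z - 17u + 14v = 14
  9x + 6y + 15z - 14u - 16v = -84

x = -1, y = 3, z = -5, u = -1, v = 2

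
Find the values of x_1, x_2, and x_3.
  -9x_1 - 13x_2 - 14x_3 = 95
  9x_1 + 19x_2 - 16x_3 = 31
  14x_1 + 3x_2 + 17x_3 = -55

Row-reduce the augmented matrix:
R1 ← R1 / (-9).
R2 ← R2 − 9·R1.
R3 ← R3 − 14·R1.
R2 ← R2 / (6).
R1 ← R1 − 13/9·R2.
R3 ← R3 + 155/9·R2.
R3 ← R3 / (-818/9).
R1 ← R1 − 79/9·R3.
R2 ← R2 + 5·R3.
Reading off the reduced rows gives x_1 = 3, x_2 = -4, x_3 = -5.

x_1 = 3, x_2 = -4, x_3 = -5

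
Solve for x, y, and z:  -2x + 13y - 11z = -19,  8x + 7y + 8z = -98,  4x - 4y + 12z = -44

Row-reduce the augmented matrix:
R1 ← R1 / (-2).
R2 ← R2 − 8·R1.
R3 ← R3 − 4·R1.
R2 ← R2 / (59).
R1 ← R1 + 13/2·R2.
R3 ← R3 − 22·R2.
R3 ← R3 / (202/59).
R1 ← R1 − 181/118·R3.
R2 ← R2 + 36/59·R3.
Reading off the reduced rows gives x = -2, y = -6, z = -5.

x = -2, y = -6, z = -5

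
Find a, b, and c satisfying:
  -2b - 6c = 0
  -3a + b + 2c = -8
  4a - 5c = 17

Row-reduce the augmented matrix:
Swap R1 and R2.
R1 ← R1 / (-3).
R3 ← R3 − 4·R1.
R2 ← R2 / (-2).
R1 ← R1 + 1/3·R2.
R3 ← R3 − 4/3·R2.
R3 ← R3 / (-19/3).
R1 ← R1 − 1/3·R3.
R2 ← R2 − 3·R3.
Reading off the reduced rows gives a = 3, b = 3, c = -1.

a = 3, b = 3, c = -1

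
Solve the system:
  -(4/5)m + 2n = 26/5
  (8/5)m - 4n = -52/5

infinitely many solutions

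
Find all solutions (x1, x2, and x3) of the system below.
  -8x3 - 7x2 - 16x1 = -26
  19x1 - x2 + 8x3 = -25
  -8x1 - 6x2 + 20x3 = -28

Row-reduce the augmented matrix:
R1 ← R1 / (-16).
R2 ← R2 − 19·R1.
R3 ← R3 + 8·R1.
R2 ← R2 / (-149/16).
R1 ← R1 − 7/16·R2.
R3 ← R3 + 5/2·R2.
R3 ← R3 / (3636/149).
R1 ← R1 − 64/149·R3.
R2 ← R2 − 24/149·R3.
Reading off the reduced rows gives x1 = -1, x2 = 6, x3 = 0.

x1 = -1, x2 = 6, x3 = 0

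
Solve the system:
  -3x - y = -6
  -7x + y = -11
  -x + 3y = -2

Row-reduce:
R1 ← R1 / (-3).
R2 ← R2 + 7·R1.
R3 ← R3 + 1·R1.
R2 ← R2 / (10/3).
R1 ← R1 − 1/3·R2.
R3 ← R3 − 10/3·R2.
Row 3 reduces to 0 = -3, a contradiction. The system is inconsistent.

no solution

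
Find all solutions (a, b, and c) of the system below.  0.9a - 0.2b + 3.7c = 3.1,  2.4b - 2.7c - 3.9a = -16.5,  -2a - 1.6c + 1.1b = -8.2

a = 3, b = -2, c = 0

Row-reduce the augmented matrix:
R1 ← R1 / (9/10).
R2 ← R2 + 39/10·R1.
R3 ← R3 + 2·R1.
R2 ← R2 / (23/15).
R1 ← R1 + 2/9·R2.
R3 ← R3 − 59/90·R2.
R3 ← R3 / (106/115).
R1 ← R1 − 139/23·R3.
R2 ← R2 − 200/23·R3.
Reading off the reduced rows gives a = 3, b = -2, c = 0.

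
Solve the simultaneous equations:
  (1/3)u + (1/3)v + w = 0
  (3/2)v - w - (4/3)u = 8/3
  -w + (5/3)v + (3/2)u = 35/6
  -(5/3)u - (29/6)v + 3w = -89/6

no solution

Row-reduce:
R1 ← R1 / (1/3).
R2 ← R2 + 4/3·R1.
R3 ← R3 − 3/2·R1.
R4 ← R4 + 5/3·R1.
R2 ← R2 / (17/6).
R1 ← R1 − 1·R2.
R3 ← R3 − 1/6·R2.
R4 ← R4 + 19/6·R2.
R3 ← R3 / (-193/34).
R1 ← R1 − 33/17·R3.
R2 ← R2 − 18/17·R3.
R4 ← R4 − 193/17·R3.
Row 4 reduces to 0 = -1/2, a contradiction. The system is inconsistent.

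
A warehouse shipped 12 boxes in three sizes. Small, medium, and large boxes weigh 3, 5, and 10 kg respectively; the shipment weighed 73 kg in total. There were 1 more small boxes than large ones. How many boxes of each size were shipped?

Let s = small boxes, m = medium boxes, l = large boxes.
  s + m + l = 12
  3s + 5m + 10l = 73
  s - l = 1
Row-reduce the augmented matrix:
R2 ← R2 − 3·R1.
R3 ← R3 − 1·R1.
R2 ← R2 / (2).
R1 ← R1 − 1·R2.
R3 ← R3 + 1·R2.
R3 ← R3 / (3/2).
R1 ← R1 + 5/2·R3.
R2 ← R2 − 7/2·R3.
Reading off the reduced rows gives s = 6, m = 1, l = 5.

small boxes: 6, medium boxes: 1, large boxes: 5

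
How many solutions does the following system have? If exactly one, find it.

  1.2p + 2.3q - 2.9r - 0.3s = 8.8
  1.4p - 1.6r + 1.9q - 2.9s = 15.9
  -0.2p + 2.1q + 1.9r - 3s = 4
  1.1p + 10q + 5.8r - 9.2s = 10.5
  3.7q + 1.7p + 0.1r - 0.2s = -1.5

Row-reduce the augmented matrix:
R1 ← R1 / (6/5).
R2 ← R2 − 7/5·R1.
R3 ← R3 + 1/5·R1.
R4 ← R4 − 11/10·R1.
R5 ← R5 − 17/10·R1.
R2 ← R2 / (-47/60).
R1 ← R1 − 23/12·R2.
R3 ← R3 − 149/60·R2.
R4 ← R4 − 947/120·R2.
R5 ← R5 − 53/120·R2.
R3 ← R3 / (3323/470).
R1 ← R1 − 183/94·R3.
R2 ← R2 + 107/47·R3.
R4 ← R4 − 24839/940·R3.
R5 ← R5 − 4901/940·R3.
R4 ← R4 / (465079/66460).
R1 ← R1 + 22753/6646·R4.
R2 ← R2 + 1096/3323·R4.
R3 ← R3 + 5233/3323·R4.
R5 ← R5 − 465079/66460·R4.
R5 reduces to 0 = 0, so the extra equation is consistent.
Reading off the reduced rows gives p = 1, q = -1, r = -3, s = -4.

p = 1, q = -1, r = -3, s = -4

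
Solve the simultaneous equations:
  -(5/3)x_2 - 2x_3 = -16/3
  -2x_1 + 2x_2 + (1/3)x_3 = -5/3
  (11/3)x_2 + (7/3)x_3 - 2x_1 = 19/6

Row-reduce:
Swap R1 and R2.
R1 ← R1 / (-2).
R3 ← R3 + 2·R1.
R2 ← R2 / (-5/3).
R1 ← R1 + 1·R2.
R3 ← R3 − 5/3·R2.
Row 3 reduces to 0 = -1/2, a contradiction. The system is inconsistent.

no solution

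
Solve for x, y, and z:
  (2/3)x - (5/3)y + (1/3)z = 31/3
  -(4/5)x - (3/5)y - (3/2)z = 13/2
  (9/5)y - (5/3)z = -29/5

x = 2, y = -6, z = -3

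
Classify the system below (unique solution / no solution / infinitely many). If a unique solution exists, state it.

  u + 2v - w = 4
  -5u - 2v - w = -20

infinitely many solutions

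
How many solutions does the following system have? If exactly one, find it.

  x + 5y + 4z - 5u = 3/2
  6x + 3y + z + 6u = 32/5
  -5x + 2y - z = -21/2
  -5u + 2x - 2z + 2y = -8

x = 1, y = -3/2, z = 5/2, u = 2/5

Row-reduce the augmented matrix:
R2 ← R2 − 6·R1.
R3 ← R3 + 5·R1.
R4 ← R4 − 2·R1.
R2 ← R2 / (-27).
R1 ← R1 − 5·R2.
R3 ← R3 − 27·R2.
R4 ← R4 + 8·R2.
R3 ← R3 / (-4).
R1 ← R1 + 7/27·R3.
R2 ← R2 − 23/27·R3.
R4 ← R4 + 86/27·R3.
R4 ← R4 / (-779/54).
R1 ← R1 − 103/108·R4.
R2 ← R2 − 109/108·R4.
R3 ← R3 + 11/4·R4.
Reading off the reduced rows gives x = 1, y = -3/2, z = 5/2, u = 2/5.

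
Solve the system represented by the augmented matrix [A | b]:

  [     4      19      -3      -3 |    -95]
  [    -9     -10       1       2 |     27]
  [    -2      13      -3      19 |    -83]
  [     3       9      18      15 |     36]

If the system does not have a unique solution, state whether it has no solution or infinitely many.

Row-reduce the augmented matrix:
R1 ← R1 / (4).
R2 ← R2 + 9·R1.
R3 ← R3 + 2·R1.
R4 ← R4 − 3·R1.
R2 ← R2 / (131/4).
R1 ← R1 − 19/4·R2.
R3 ← R3 − 45/2·R2.
R4 ← R4 + 21/4·R2.
R3 ← R3 / (-72/131).
R1 ← R1 − 11/131·R3.
R2 ← R2 + 23/131·R3.
R4 ← R4 − 2532/131·R3.
R4 ← R4 / (2240/3).
R1 ← R1 − 28/9·R4.
R2 ← R2 + 61/9·R4.
R3 ← R3 + 340/9·R4.
Reading off the reduced rows gives x_1 = 3, x_2 = -5, x_3 = 4, x_4 = 0.

x_1 = 3, x_2 = -5, x_3 = 4, x_4 = 0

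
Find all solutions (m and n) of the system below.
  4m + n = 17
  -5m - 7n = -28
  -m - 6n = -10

Row-reduce:
R1 ← R1 / (4).
R2 ← R2 + 5·R1.
R3 ← R3 + 1·R1.
R2 ← R2 / (-23/4).
R1 ← R1 − 1/4·R2.
R3 ← R3 + 23/4·R2.
Row 3 reduces to 0 = 1, a contradiction. The system is inconsistent.

no solution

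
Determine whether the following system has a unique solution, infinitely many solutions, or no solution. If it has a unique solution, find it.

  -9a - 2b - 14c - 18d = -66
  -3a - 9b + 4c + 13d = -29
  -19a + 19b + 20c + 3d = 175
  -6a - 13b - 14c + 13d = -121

a = 0, b = 5, c = 4, d = 0

Row-reduce the augmented matrix:
R1 ← R1 / (-9).
R2 ← R2 + 3·R1.
R3 ← R3 + 19·R1.
R4 ← R4 + 6·R1.
R2 ← R2 / (-25/3).
R1 ← R1 − 2/9·R2.
R3 ← R3 − 209/9·R2.
R4 ← R4 + 35/3·R2.
R3 ← R3 / (5528/75).
R1 ← R1 − 134/75·R3.
R2 ← R2 + 26/25·R3.
R4 ← R4 + 84/5·R3.
R4 ← R4 / (13691/691).
R1 ← R1 − 317/1382·R4.
R2 ← R2 + 1319/1382·R4.
R3 ← R3 − 3523/2764·R4.
Reading off the reduced rows gives a = 0, b = 5, c = 4, d = 0.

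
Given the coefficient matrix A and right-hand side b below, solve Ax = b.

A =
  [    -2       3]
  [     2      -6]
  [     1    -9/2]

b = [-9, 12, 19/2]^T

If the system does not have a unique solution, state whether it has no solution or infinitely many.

no solution

Row-reduce:
R1 ← R1 / (-2).
R2 ← R2 − 2·R1.
R3 ← R3 − 1·R1.
R2 ← R2 / (-3).
R1 ← R1 + 3/2·R2.
R3 ← R3 + 3·R2.
Row 3 reduces to 0 = 2, a contradiction. The system is inconsistent.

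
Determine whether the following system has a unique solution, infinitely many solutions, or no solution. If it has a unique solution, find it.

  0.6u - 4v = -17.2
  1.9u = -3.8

Row-reduce the augmented matrix:
R1 ← R1 / (3/5).
R2 ← R2 − 19/10·R1.
R2 ← R2 / (38/3).
R1 ← R1 + 20/3·R2.
Reading off the reduced rows gives u = -2, v = 4.

u = -2, v = 4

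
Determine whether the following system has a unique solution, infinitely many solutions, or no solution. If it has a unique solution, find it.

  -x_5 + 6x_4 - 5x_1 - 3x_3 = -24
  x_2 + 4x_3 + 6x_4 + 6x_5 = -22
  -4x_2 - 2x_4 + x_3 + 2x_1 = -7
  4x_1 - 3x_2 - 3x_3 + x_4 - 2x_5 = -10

Row-reduce:
R1 ← R1 / (-5).
R3 ← R3 − 2·R1.
R4 ← R4 − 4·R1.
R3 ← R3 + 4·R2.
R4 ← R4 + 3·R2.
R3 ← R3 / (79/5).
R1 ← R1 − 3/5·R3.
R2 ← R2 − 4·R3.
R4 ← R4 − 33/5·R3.
R4 ← R4 / (1075/79).
R1 ← R1 + 168/79·R4.
R2 ← R2 + 14/79·R4.
R3 ← R3 − 122/79·R4.
Rank is 4 with 5 unknowns, leaving x_5 free.

infinitely many solutions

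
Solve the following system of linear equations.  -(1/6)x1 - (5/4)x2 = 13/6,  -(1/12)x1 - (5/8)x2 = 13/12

infinitely many solutions

Row-reduce:
R1 ← R1 / (-1/6).
R2 ← R2 + 1/12·R1.
Rank is 1 with 2 unknowns, leaving x2 free.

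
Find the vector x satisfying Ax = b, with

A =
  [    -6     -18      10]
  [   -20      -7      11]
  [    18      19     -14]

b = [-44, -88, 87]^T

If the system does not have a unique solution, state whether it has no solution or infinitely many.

Row-reduce the augmented matrix:
R1 ← R1 / (-6).
R2 ← R2 + 20·R1.
R3 ← R3 − 18·R1.
R2 ← R2 / (53).
R1 ← R1 − 3·R2.
R3 ← R3 + 35·R2.
R3 ← R3 / (199/159).
R1 ← R1 + 64/159·R3.
R2 ← R2 + 67/159·R3.
Reading off the reduced rows gives x_1 = 2, x_2 = -1, x_3 = -5.

x_1 = 2, x_2 = -1, x_3 = -5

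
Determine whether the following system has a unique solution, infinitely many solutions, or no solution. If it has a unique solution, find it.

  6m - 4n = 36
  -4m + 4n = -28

Row-reduce the augmented matrix:
R1 ← R1 / (6).
R2 ← R2 + 4·R1.
R2 ← R2 / (4/3).
R1 ← R1 + 2/3·R2.
Reading off the reduced rows gives m = 4, n = -3.

m = 4, n = -3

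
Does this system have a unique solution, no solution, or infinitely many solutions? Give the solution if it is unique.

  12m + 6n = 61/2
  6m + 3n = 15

no solution

Row-reduce:
R1 ← R1 / (12).
R2 ← R2 − 6·R1.
Row 2 reduces to 0 = -1/4, a contradiction. The system is inconsistent.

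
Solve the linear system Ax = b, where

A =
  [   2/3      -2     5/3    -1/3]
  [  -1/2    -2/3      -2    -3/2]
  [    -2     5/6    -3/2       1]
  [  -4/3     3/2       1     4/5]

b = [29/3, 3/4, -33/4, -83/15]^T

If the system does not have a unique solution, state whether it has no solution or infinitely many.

Row-reduce the augmented matrix:
R1 ← R1 / (2/3).
R2 ← R2 + 1/2·R1.
R3 ← R3 + 2·R1.
R4 ← R4 + 4/3·R1.
R2 ← R2 / (-13/6).
R1 ← R1 + 3·R2.
R3 ← R3 + 31/6·R2.
R4 ← R4 + 5/2·R2.
R3 ← R3 / (275/52).
R1 ← R1 − 46/13·R3.
R2 ← R2 − 9/26·R3.
R4 ← R4 − 811/156·R3.
R4 ← R4 / (-3217/1650).
R1 ← R1 + 239/275·R4.
R2 ← R2 − 147/275·R4.
R3 ← R3 − 217/275·R4.
Reading off the reduced rows gives x_1 = 1, x_2 = -3, x_3 = 3/2, x_4 = -3/2.

x_1 = 1, x_2 = -3, x_3 = 3/2, x_4 = -3/2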